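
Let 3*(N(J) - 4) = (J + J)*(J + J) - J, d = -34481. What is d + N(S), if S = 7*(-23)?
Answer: 138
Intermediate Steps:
S = -161
N(J) = 4 - J/3 + 4*J**2/3 (N(J) = 4 + ((J + J)*(J + J) - J)/3 = 4 + ((2*J)*(2*J) - J)/3 = 4 + (4*J**2 - J)/3 = 4 + (-J + 4*J**2)/3 = 4 + (-J/3 + 4*J**2/3) = 4 - J/3 + 4*J**2/3)
d + N(S) = -34481 + (4 - 1/3*(-161) + (4/3)*(-161)**2) = -34481 + (4 + 161/3 + (4/3)*25921) = -34481 + (4 + 161/3 + 103684/3) = -34481 + 34619 = 138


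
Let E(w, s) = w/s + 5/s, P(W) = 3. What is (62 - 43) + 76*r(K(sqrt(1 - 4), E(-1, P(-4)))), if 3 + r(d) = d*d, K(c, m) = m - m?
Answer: -209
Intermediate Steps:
E(w, s) = 5/s + w/s
K(c, m) = 0
r(d) = -3 + d**2 (r(d) = -3 + d*d = -3 + d**2)
(62 - 43) + 76*r(K(sqrt(1 - 4), E(-1, P(-4)))) = (62 - 43) + 76*(-3 + 0**2) = 19 + 76*(-3 + 0) = 19 + 76*(-3) = 19 - 228 = -209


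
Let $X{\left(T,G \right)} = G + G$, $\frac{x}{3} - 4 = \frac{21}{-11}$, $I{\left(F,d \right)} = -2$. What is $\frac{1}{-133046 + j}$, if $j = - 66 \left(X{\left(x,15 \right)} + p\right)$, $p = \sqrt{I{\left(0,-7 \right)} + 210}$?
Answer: $- \frac{67513}{9115557314} + \frac{66 \sqrt{13}}{4557778657} \approx -7.3541 \cdot 10^{-6}$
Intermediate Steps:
$x = \frac{69}{11}$ ($x = 12 + 3 \frac{21}{-11} = 12 + 3 \cdot 21 \left(- \frac{1}{11}\right) = 12 + 3 \left(- \frac{21}{11}\right) = 12 - \frac{63}{11} = \frac{69}{11} \approx 6.2727$)
$X{\left(T,G \right)} = 2 G$
$p = 4 \sqrt{13}$ ($p = \sqrt{-2 + 210} = \sqrt{208} = 4 \sqrt{13} \approx 14.422$)
$j = -1980 - 264 \sqrt{13}$ ($j = - 66 \left(2 \cdot 15 + 4 \sqrt{13}\right) = - 66 \left(30 + 4 \sqrt{13}\right) = -1980 - 264 \sqrt{13} \approx -2931.9$)
$\frac{1}{-133046 + j} = \frac{1}{-133046 - \left(1980 + 264 \sqrt{13}\right)} = \frac{1}{-135026 - 264 \sqrt{13}}$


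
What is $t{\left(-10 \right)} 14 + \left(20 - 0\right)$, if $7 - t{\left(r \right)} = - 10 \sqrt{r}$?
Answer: $118 + 140 i \sqrt{10} \approx 118.0 + 442.72 i$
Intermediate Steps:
$t{\left(r \right)} = 7 + 10 \sqrt{r}$ ($t{\left(r \right)} = 7 - - 10 \sqrt{r} = 7 + 10 \sqrt{r}$)
$t{\left(-10 \right)} 14 + \left(20 - 0\right) = \left(7 + 10 \sqrt{-10}\right) 14 + \left(20 - 0\right) = \left(7 + 10 i \sqrt{10}\right) 14 + \left(20 + 0\right) = \left(7 + 10 i \sqrt{10}\right) 14 + 20 = \left(98 + 140 i \sqrt{10}\right) + 20 = 118 + 140 i \sqrt{10}$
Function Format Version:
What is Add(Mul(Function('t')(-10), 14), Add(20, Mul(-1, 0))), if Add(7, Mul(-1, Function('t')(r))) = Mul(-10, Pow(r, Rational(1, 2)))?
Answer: Add(118, Mul(140, I, Pow(10, Rational(1, 2)))) ≈ Add(118.00, Mul(442.72, I))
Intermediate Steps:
Function('t')(r) = Add(7, Mul(10, Pow(r, Rational(1, 2)))) (Function('t')(r) = Add(7, Mul(-1, Mul(-10, Pow(r, Rational(1, 2))))) = Add(7, Mul(10, Pow(r, Rational(1, 2)))))
Add(Mul(Function('t')(-10), 14), Add(20, Mul(-1, 0))) = Add(Mul(Add(7, Mul(10, Pow(-10, Rational(1, 2)))), 14), Add(20, Mul(-1, 0))) = Add(Mul(Add(7, Mul(10, Mul(I, Pow(10, Rational(1, 2))))), 14), Add(20, 0)) = Add(Mul(Add(7, Mul(10, I, Pow(10, Rational(1, 2)))), 14), 20) = Add(Add(98, Mul(140, I, Pow(10, Rational(1, 2)))), 20) = Add(118, Mul(140, I, Pow(10, Rational(1, 2))))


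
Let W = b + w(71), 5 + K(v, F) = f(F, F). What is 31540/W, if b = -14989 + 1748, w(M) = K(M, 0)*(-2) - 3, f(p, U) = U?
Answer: -15770/6617 ≈ -2.3833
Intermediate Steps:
K(v, F) = -5 + F
w(M) = 7 (w(M) = (-5 + 0)*(-2) - 3 = -5*(-2) - 3 = 10 - 3 = 7)
b = -13241
W = -13234 (W = -13241 + 7 = -13234)
31540/W = 31540/(-13234) = 31540*(-1/13234) = -15770/6617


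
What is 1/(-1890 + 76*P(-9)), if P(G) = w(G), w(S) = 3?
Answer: -1/1662 ≈ -0.00060168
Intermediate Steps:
P(G) = 3
1/(-1890 + 76*P(-9)) = 1/(-1890 + 76*3) = 1/(-1890 + 228) = 1/(-1662) = -1/1662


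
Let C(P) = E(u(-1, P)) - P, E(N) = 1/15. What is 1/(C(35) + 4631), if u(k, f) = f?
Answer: 15/68941 ≈ 0.00021758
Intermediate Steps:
E(N) = 1/15
C(P) = 1/15 - P
1/(C(35) + 4631) = 1/((1/15 - 1*35) + 4631) = 1/((1/15 - 35) + 4631) = 1/(-524/15 + 4631) = 1/(68941/15) = 15/68941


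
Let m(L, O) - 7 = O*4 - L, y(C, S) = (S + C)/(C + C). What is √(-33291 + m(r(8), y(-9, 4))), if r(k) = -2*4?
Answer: I*√299474/3 ≈ 182.41*I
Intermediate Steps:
y(C, S) = (C + S)/(2*C) (y(C, S) = (C + S)/((2*C)) = (C + S)*(1/(2*C)) = (C + S)/(2*C))
r(k) = -8
m(L, O) = 7 - L + 4*O (m(L, O) = 7 + (O*4 - L) = 7 + (4*O - L) = 7 + (-L + 4*O) = 7 - L + 4*O)
√(-33291 + m(r(8), y(-9, 4))) = √(-33291 + (7 - 1*(-8) + 4*((½)*(-9 + 4)/(-9)))) = √(-33291 + (7 + 8 + 4*((½)*(-⅑)*(-5)))) = √(-33291 + (7 + 8 + 4*(5/18))) = √(-33291 + (7 + 8 + 10/9)) = √(-33291 + 145/9) = √(-299474/9) = I*√299474/3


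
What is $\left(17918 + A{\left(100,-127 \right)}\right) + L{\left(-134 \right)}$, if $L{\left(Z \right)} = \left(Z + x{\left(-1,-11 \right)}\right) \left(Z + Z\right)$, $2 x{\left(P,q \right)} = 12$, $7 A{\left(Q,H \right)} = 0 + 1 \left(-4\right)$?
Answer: $\frac{365550}{7} \approx 52221.0$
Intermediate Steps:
$A{\left(Q,H \right)} = - \frac{4}{7}$ ($A{\left(Q,H \right)} = \frac{0 + 1 \left(-4\right)}{7} = \frac{0 - 4}{7} = \frac{1}{7} \left(-4\right) = - \frac{4}{7}$)
$x{\left(P,q \right)} = 6$ ($x{\left(P,q \right)} = \frac{1}{2} \cdot 12 = 6$)
$L{\left(Z \right)} = 2 Z \left(6 + Z\right)$ ($L{\left(Z \right)} = \left(Z + 6\right) \left(Z + Z\right) = \left(6 + Z\right) 2 Z = 2 Z \left(6 + Z\right)$)
$\left(17918 + A{\left(100,-127 \right)}\right) + L{\left(-134 \right)} = \left(17918 - \frac{4}{7}\right) + 2 \left(-134\right) \left(6 - 134\right) = \frac{125422}{7} + 2 \left(-134\right) \left(-128\right) = \frac{125422}{7} + 34304 = \frac{365550}{7}$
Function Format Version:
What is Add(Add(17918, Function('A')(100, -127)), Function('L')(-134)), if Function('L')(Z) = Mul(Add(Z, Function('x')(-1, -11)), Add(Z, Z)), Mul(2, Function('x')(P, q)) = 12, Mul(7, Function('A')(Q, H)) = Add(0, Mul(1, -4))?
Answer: Rational(365550, 7) ≈ 52221.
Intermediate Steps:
Function('A')(Q, H) = Rational(-4, 7) (Function('A')(Q, H) = Mul(Rational(1, 7), Add(0, Mul(1, -4))) = Mul(Rational(1, 7), Add(0, -4)) = Mul(Rational(1, 7), -4) = Rational(-4, 7))
Function('x')(P, q) = 6 (Function('x')(P, q) = Mul(Rational(1, 2), 12) = 6)
Function('L')(Z) = Mul(2, Z, Add(6, Z)) (Function('L')(Z) = Mul(Add(Z, 6), Add(Z, Z)) = Mul(Add(6, Z), Mul(2, Z)) = Mul(2, Z, Add(6, Z)))
Add(Add(17918, Function('A')(100, -127)), Function('L')(-134)) = Add(Add(17918, Rational(-4, 7)), Mul(2, -134, Add(6, -134))) = Add(Rational(125422, 7), Mul(2, -134, -128)) = Add(Rational(125422, 7), 34304) = Rational(365550, 7)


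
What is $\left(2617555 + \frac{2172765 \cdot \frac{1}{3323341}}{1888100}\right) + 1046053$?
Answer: $\frac{656811657114310559}{179280004060} \approx 3.6636 \cdot 10^{6}$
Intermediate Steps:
$\left(2617555 + \frac{2172765 \cdot \frac{1}{3323341}}{1888100}\right) + 1046053 = \left(2617555 + 2172765 \cdot \frac{1}{3323341} \cdot \frac{1}{1888100}\right) + 1046053 = \left(2617555 + \frac{310395}{474763} \cdot \frac{1}{1888100}\right) + 1046053 = \left(2617555 + \frac{62079}{179280004060}\right) + 1046053 = \frac{469275271027335379}{179280004060} + 1046053 = \frac{656811657114310559}{179280004060}$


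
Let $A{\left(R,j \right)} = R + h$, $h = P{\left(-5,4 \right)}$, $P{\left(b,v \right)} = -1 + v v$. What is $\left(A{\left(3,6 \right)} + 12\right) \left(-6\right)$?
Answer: $-180$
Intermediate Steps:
$P{\left(b,v \right)} = -1 + v^{2}$
$h = 15$ ($h = -1 + 4^{2} = -1 + 16 = 15$)
$A{\left(R,j \right)} = 15 + R$ ($A{\left(R,j \right)} = R + 15 = 15 + R$)
$\left(A{\left(3,6 \right)} + 12\right) \left(-6\right) = \left(\left(15 + 3\right) + 12\right) \left(-6\right) = \left(18 + 12\right) \left(-6\right) = 30 \left(-6\right) = -180$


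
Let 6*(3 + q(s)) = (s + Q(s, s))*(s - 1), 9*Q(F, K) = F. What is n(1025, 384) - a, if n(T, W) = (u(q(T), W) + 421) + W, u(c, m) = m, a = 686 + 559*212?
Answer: -118005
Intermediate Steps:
Q(F, K) = F/9
a = 119194 (a = 686 + 118508 = 119194)
q(s) = -3 + 5*s*(-1 + s)/27 (q(s) = -3 + ((s + s/9)*(s - 1))/6 = -3 + ((10*s/9)*(-1 + s))/6 = -3 + (10*s*(-1 + s)/9)/6 = -3 + 5*s*(-1 + s)/27)
n(T, W) = 421 + 2*W (n(T, W) = (W + 421) + W = (421 + W) + W = 421 + 2*W)
n(1025, 384) - a = (421 + 2*384) - 1*119194 = (421 + 768) - 119194 = 1189 - 119194 = -118005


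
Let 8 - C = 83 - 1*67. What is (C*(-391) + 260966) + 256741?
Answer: 520835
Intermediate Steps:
C = -8 (C = 8 - (83 - 1*67) = 8 - (83 - 67) = 8 - 1*16 = 8 - 16 = -8)
(C*(-391) + 260966) + 256741 = (-8*(-391) + 260966) + 256741 = (3128 + 260966) + 256741 = 264094 + 256741 = 520835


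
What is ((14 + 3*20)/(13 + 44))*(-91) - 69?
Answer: -10667/57 ≈ -187.14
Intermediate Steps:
((14 + 3*20)/(13 + 44))*(-91) - 69 = ((14 + 60)/57)*(-91) - 69 = (74*(1/57))*(-91) - 69 = (74/57)*(-91) - 69 = -6734/57 - 69 = -10667/57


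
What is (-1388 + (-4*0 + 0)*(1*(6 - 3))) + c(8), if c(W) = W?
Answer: -1380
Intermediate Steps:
(-1388 + (-4*0 + 0)*(1*(6 - 3))) + c(8) = (-1388 + (-4*0 + 0)*(1*(6 - 3))) + 8 = (-1388 + (0 + 0)*(1*3)) + 8 = (-1388 + 0*3) + 8 = (-1388 + 0) + 8 = -1388 + 8 = -1380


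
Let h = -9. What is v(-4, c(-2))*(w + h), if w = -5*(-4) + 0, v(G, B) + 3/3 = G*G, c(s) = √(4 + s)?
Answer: 165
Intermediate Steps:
v(G, B) = -1 + G² (v(G, B) = -1 + G*G = -1 + G²)
w = 20 (w = 20 + 0 = 20)
v(-4, c(-2))*(w + h) = (-1 + (-4)²)*(20 - 9) = (-1 + 16)*11 = 15*11 = 165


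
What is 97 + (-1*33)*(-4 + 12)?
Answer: -167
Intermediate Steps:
97 + (-1*33)*(-4 + 12) = 97 - 33*8 = 97 - 264 = -167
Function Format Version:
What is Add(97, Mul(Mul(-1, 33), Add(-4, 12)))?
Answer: -167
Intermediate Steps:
Add(97, Mul(Mul(-1, 33), Add(-4, 12))) = Add(97, Mul(-33, 8)) = Add(97, -264) = -167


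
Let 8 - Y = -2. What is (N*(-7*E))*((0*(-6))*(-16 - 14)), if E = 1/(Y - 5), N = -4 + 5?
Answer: 0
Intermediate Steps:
Y = 10 (Y = 8 - 1*(-2) = 8 + 2 = 10)
N = 1
E = ⅕ (E = 1/(10 - 5) = 1/5 = ⅕ ≈ 0.20000)
(N*(-7*E))*((0*(-6))*(-16 - 14)) = (1*(-7*⅕))*((0*(-6))*(-16 - 14)) = (1*(-7/5))*(0*(-30)) = -7/5*0 = 0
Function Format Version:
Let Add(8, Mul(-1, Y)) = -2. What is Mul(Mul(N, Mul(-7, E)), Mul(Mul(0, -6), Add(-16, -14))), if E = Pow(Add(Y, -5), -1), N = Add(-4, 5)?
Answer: 0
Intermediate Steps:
Y = 10 (Y = Add(8, Mul(-1, -2)) = Add(8, 2) = 10)
N = 1
E = Rational(1, 5) (E = Pow(Add(10, -5), -1) = Pow(5, -1) = Rational(1, 5) ≈ 0.20000)
Mul(Mul(N, Mul(-7, E)), Mul(Mul(0, -6), Add(-16, -14))) = Mul(Mul(1, Mul(-7, Rational(1, 5))), Mul(Mul(0, -6), Add(-16, -14))) = Mul(Mul(1, Rational(-7, 5)), Mul(0, -30)) = Mul(Rational(-7, 5), 0) = 0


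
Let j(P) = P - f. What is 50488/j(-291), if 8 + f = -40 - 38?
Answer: -50488/205 ≈ -246.28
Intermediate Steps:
f = -86 (f = -8 + (-40 - 38) = -8 - 78 = -86)
j(P) = 86 + P (j(P) = P - 1*(-86) = P + 86 = 86 + P)
50488/j(-291) = 50488/(86 - 291) = 50488/(-205) = 50488*(-1/205) = -50488/205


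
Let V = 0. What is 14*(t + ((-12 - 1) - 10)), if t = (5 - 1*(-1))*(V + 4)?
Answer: 14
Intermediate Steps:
t = 24 (t = (5 - 1*(-1))*(0 + 4) = (5 + 1)*4 = 6*4 = 24)
14*(t + ((-12 - 1) - 10)) = 14*(24 + ((-12 - 1) - 10)) = 14*(24 + (-13 - 10)) = 14*(24 - 23) = 14*1 = 14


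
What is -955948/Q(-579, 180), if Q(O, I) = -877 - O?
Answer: 477974/149 ≈ 3207.9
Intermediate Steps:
-955948/Q(-579, 180) = -955948/(-877 - 1*(-579)) = -955948/(-877 + 579) = -955948/(-298) = -955948*(-1/298) = 477974/149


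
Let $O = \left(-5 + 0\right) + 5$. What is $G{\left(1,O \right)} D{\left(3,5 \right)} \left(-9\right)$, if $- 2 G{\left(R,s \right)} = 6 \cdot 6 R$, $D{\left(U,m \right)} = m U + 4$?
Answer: $3078$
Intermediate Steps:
$D{\left(U,m \right)} = 4 + U m$ ($D{\left(U,m \right)} = U m + 4 = 4 + U m$)
$O = 0$ ($O = -5 + 5 = 0$)
$G{\left(R,s \right)} = - 18 R$ ($G{\left(R,s \right)} = - \frac{6 \cdot 6 R}{2} = - \frac{36 R}{2} = - 18 R$)
$G{\left(1,O \right)} D{\left(3,5 \right)} \left(-9\right) = \left(-18\right) 1 \left(4 + 3 \cdot 5\right) \left(-9\right) = - 18 \left(4 + 15\right) \left(-9\right) = \left(-18\right) 19 \left(-9\right) = \left(-342\right) \left(-9\right) = 3078$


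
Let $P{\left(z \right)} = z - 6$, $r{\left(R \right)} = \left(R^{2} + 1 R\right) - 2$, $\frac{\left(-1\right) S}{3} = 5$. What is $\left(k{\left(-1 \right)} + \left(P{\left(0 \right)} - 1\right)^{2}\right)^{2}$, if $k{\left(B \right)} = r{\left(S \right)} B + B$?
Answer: $25600$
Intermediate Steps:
$S = -15$ ($S = \left(-3\right) 5 = -15$)
$r{\left(R \right)} = -2 + R + R^{2}$ ($r{\left(R \right)} = \left(R^{2} + R\right) - 2 = \left(R + R^{2}\right) - 2 = -2 + R + R^{2}$)
$k{\left(B \right)} = 209 B$ ($k{\left(B \right)} = \left(-2 - 15 + \left(-15\right)^{2}\right) B + B = \left(-2 - 15 + 225\right) B + B = 208 B + B = 209 B$)
$P{\left(z \right)} = -6 + z$ ($P{\left(z \right)} = z - 6 = -6 + z$)
$\left(k{\left(-1 \right)} + \left(P{\left(0 \right)} - 1\right)^{2}\right)^{2} = \left(209 \left(-1\right) + \left(\left(-6 + 0\right) - 1\right)^{2}\right)^{2} = \left(-209 + \left(-6 - 1\right)^{2}\right)^{2} = \left(-209 + \left(-7\right)^{2}\right)^{2} = \left(-209 + 49\right)^{2} = \left(-160\right)^{2} = 25600$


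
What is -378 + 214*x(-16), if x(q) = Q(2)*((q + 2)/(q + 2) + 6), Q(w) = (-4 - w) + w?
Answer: -6370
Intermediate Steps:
Q(w) = -4
x(q) = -28 (x(q) = -4*((q + 2)/(q + 2) + 6) = -4*((2 + q)/(2 + q) + 6) = -4*(1 + 6) = -4*7 = -28)
-378 + 214*x(-16) = -378 + 214*(-28) = -378 - 5992 = -6370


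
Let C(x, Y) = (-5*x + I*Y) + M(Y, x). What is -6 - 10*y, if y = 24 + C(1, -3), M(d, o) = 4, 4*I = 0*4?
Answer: -236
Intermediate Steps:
I = 0 (I = (0*4)/4 = (¼)*0 = 0)
C(x, Y) = 4 - 5*x (C(x, Y) = (-5*x + 0*Y) + 4 = (-5*x + 0) + 4 = -5*x + 4 = 4 - 5*x)
y = 23 (y = 24 + (4 - 5*1) = 24 + (4 - 5) = 24 - 1 = 23)
-6 - 10*y = -6 - 10*23 = -6 - 230 = -236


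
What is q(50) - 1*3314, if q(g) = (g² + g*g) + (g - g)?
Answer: 1686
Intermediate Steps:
q(g) = 2*g² (q(g) = (g² + g²) + 0 = 2*g² + 0 = 2*g²)
q(50) - 1*3314 = 2*50² - 1*3314 = 2*2500 - 3314 = 5000 - 3314 = 1686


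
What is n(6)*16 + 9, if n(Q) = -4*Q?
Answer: -375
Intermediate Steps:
n(6)*16 + 9 = -4*6*16 + 9 = -24*16 + 9 = -384 + 9 = -375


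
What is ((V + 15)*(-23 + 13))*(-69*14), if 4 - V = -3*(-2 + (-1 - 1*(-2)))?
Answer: 154560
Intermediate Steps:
V = 1 (V = 4 - (-3)*(-2 + (-1 - 1*(-2))) = 4 - (-3)*(-2 + (-1 + 2)) = 4 - (-3)*(-2 + 1) = 4 - (-3)*(-1) = 4 - 1*3 = 4 - 3 = 1)
((V + 15)*(-23 + 13))*(-69*14) = ((1 + 15)*(-23 + 13))*(-69*14) = (16*(-10))*(-966) = -160*(-966) = 154560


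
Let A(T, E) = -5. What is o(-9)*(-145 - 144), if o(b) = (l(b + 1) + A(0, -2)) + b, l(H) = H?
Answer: 6358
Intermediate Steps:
o(b) = -4 + 2*b (o(b) = ((b + 1) - 5) + b = ((1 + b) - 5) + b = (-4 + b) + b = -4 + 2*b)
o(-9)*(-145 - 144) = (-4 + 2*(-9))*(-145 - 144) = (-4 - 18)*(-289) = -22*(-289) = 6358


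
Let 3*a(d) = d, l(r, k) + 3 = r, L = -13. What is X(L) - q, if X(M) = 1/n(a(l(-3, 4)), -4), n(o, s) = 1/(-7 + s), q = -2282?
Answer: 2271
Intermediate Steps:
l(r, k) = -3 + r
a(d) = d/3
X(M) = -11 (X(M) = 1/(1/(-7 - 4)) = 1/(1/(-11)) = 1/(-1/11) = -11)
X(L) - q = -11 - 1*(-2282) = -11 + 2282 = 2271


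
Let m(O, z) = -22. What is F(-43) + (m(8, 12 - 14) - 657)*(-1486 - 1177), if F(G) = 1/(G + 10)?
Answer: 59669840/33 ≈ 1.8082e+6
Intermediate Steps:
F(G) = 1/(10 + G)
F(-43) + (m(8, 12 - 14) - 657)*(-1486 - 1177) = 1/(10 - 43) + (-22 - 657)*(-1486 - 1177) = 1/(-33) - 679*(-2663) = -1/33 + 1808177 = 59669840/33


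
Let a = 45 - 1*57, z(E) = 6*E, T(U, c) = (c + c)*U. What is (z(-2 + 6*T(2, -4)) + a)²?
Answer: 360000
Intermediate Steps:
T(U, c) = 2*U*c (T(U, c) = (2*c)*U = 2*U*c)
a = -12 (a = 45 - 57 = -12)
(z(-2 + 6*T(2, -4)) + a)² = (6*(-2 + 6*(2*2*(-4))) - 12)² = (6*(-2 + 6*(-16)) - 12)² = (6*(-2 - 96) - 12)² = (6*(-98) - 12)² = (-588 - 12)² = (-600)² = 360000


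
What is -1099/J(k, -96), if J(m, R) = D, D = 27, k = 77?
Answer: -1099/27 ≈ -40.704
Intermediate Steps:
J(m, R) = 27
-1099/J(k, -96) = -1099/27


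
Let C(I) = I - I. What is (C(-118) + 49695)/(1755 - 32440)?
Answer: -9939/6137 ≈ -1.6195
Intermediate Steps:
C(I) = 0
(C(-118) + 49695)/(1755 - 32440) = (0 + 49695)/(1755 - 32440) = 49695/(-30685) = 49695*(-1/30685) = -9939/6137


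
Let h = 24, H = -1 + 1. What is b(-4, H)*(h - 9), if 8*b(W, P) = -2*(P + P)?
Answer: 0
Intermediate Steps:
H = 0
b(W, P) = -P/2 (b(W, P) = (-2*(P + P))/8 = (-4*P)/8 = -P/2)
b(-4, H)*(h - 9) = (-½*0)*(24 - 9) = 0*15 = 0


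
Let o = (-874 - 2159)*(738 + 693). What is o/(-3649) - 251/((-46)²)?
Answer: 9182995969/7721284 ≈ 1189.3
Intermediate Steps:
o = -4340223 (o = -3033*1431 = -4340223)
o/(-3649) - 251/((-46)²) = -4340223/(-3649) - 251/((-46)²) = -4340223*(-1/3649) - 251/2116 = 4340223/3649 - 251*1/2116 = 4340223/3649 - 251/2116 = 9182995969/7721284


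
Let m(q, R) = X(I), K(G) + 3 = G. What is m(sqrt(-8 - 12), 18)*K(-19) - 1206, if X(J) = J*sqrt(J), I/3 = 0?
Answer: -1206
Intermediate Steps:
K(G) = -3 + G
I = 0 (I = 3*0 = 0)
X(J) = J**(3/2)
m(q, R) = 0 (m(q, R) = 0**(3/2) = 0)
m(sqrt(-8 - 12), 18)*K(-19) - 1206 = 0*(-3 - 19) - 1206 = 0*(-22) - 1206 = 0 - 1206 = -1206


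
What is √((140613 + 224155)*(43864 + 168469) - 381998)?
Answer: √77451901746 ≈ 2.7830e+5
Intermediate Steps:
√((140613 + 224155)*(43864 + 168469) - 381998) = √(364768*212333 - 381998) = √(77452283744 - 381998) = √77451901746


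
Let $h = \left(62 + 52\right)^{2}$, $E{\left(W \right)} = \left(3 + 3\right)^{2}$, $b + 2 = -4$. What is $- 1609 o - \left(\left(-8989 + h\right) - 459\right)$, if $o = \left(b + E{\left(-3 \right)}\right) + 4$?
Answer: $-58254$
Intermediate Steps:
$b = -6$ ($b = -2 - 4 = -6$)
$E{\left(W \right)} = 36$ ($E{\left(W \right)} = 6^{2} = 36$)
$h = 12996$ ($h = 114^{2} = 12996$)
$o = 34$ ($o = \left(-6 + 36\right) + 4 = 30 + 4 = 34$)
$- 1609 o - \left(\left(-8989 + h\right) - 459\right) = \left(-1609\right) 34 - \left(\left(-8989 + 12996\right) - 459\right) = -54706 - \left(4007 - 459\right) = -54706 - 3548 = -58254$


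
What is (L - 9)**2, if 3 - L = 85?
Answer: 8281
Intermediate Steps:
L = -82 (L = 3 - 1*85 = 3 - 85 = -82)
(L - 9)**2 = (-82 - 9)**2 = (-91)**2 = 8281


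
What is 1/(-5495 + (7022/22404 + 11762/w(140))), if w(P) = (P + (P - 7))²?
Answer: -278291286/1529079473489 ≈ -0.00018200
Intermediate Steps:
w(P) = (-7 + 2*P)² (w(P) = (P + (-7 + P))² = (-7 + 2*P)²)
1/(-5495 + (7022/22404 + 11762/w(140))) = 1/(-5495 + (7022/22404 + 11762/((-7 + 2*140)²))) = 1/(-5495 + (7022*(1/22404) + 11762/((-7 + 280)²))) = 1/(-5495 + (3511/11202 + 11762/(273²))) = 1/(-5495 + (3511/11202 + 11762/74529)) = 1/(-5495 + 131143081/278291286) = 1/(-1529079473489/278291286) = -278291286/1529079473489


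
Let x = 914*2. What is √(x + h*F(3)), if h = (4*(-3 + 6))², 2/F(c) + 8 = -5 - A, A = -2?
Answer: 2*√54505/11 ≈ 42.448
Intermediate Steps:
x = 1828
F(c) = -2/11 (F(c) = 2/(-8 + (-5 - 1*(-2))) = 2/(-8 + (-5 + 2)) = 2/(-8 - 3) = 2/(-11) = 2*(-1/11) = -2/11)
h = 144 (h = (4*3)² = 12² = 144)
√(x + h*F(3)) = √(1828 + 144*(-2/11)) = √(1828 - 288/11) = √(19820/11) = 2*√54505/11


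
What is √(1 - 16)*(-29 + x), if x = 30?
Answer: I*√15 ≈ 3.873*I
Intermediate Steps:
√(1 - 16)*(-29 + x) = √(1 - 16)*(-29 + 30) = √(-15)*1 = (I*√15)*1 = I*√15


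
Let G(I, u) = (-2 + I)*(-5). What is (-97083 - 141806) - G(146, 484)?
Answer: -238169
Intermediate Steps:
G(I, u) = 10 - 5*I
(-97083 - 141806) - G(146, 484) = (-97083 - 141806) - (10 - 5*146) = -238889 - (10 - 730) = -238889 - 1*(-720) = -238889 + 720 = -238169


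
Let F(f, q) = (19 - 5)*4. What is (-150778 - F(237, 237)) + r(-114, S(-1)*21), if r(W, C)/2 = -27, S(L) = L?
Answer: -150888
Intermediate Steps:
F(f, q) = 56 (F(f, q) = 14*4 = 56)
r(W, C) = -54 (r(W, C) = 2*(-27) = -54)
(-150778 - F(237, 237)) + r(-114, S(-1)*21) = (-150778 - 1*56) - 54 = (-150778 - 56) - 54 = -150834 - 54 = -150888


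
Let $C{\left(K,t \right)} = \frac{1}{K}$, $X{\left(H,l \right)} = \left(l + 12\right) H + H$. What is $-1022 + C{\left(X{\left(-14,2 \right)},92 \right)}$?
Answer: $- \frac{214621}{210} \approx -1022.0$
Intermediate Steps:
$X{\left(H,l \right)} = H + H \left(12 + l\right)$ ($X{\left(H,l \right)} = \left(12 + l\right) H + H = H \left(12 + l\right) + H = H + H \left(12 + l\right)$)
$-1022 + C{\left(X{\left(-14,2 \right)},92 \right)} = -1022 + \frac{1}{\left(-14\right) \left(13 + 2\right)} = -1022 + \frac{1}{\left(-14\right) 15} = -1022 + \frac{1}{-210} = -1022 - \frac{1}{210} = - \frac{214621}{210}$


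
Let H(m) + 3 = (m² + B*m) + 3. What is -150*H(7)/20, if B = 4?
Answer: -1155/2 ≈ -577.50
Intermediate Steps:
H(m) = m² + 4*m (H(m) = -3 + ((m² + 4*m) + 3) = -3 + (3 + m² + 4*m) = m² + 4*m)
-150*H(7)/20 = -150*7*(4 + 7)/20 = -150*7*11/20 = -11550/20 = -150*77/20 = -1155/2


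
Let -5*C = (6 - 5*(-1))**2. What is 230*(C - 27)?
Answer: -11776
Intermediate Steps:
C = -121/5 (C = -(6 - 5*(-1))**2/5 = -(6 + 5)**2/5 = -1/5*11**2 = -1/5*121 = -121/5 ≈ -24.200)
230*(C - 27) = 230*(-121/5 - 27) = 230*(-256/5) = -11776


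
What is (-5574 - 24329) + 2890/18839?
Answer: -563339727/18839 ≈ -29903.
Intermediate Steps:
(-5574 - 24329) + 2890/18839 = -29903 + 2890*(1/18839) = -29903 + 2890/18839 = -563339727/18839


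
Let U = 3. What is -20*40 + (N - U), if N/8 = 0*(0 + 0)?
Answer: -803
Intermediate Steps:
N = 0 (N = 8*(0*(0 + 0)) = 8*(0*0) = 8*0 = 0)
-20*40 + (N - U) = -20*40 + (0 - 1*3) = -800 + (0 - 3) = -800 - 3 = -803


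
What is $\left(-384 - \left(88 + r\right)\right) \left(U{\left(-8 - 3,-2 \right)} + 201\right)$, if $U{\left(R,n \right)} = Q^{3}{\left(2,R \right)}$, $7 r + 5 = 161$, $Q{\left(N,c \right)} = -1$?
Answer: $- \frac{692000}{7} \approx -98857.0$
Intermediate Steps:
$r = \frac{156}{7}$ ($r = - \frac{5}{7} + \frac{1}{7} \cdot 161 = - \frac{5}{7} + 23 = \frac{156}{7} \approx 22.286$)
$U{\left(R,n \right)} = -1$ ($U{\left(R,n \right)} = \left(-1\right)^{3} = -1$)
$\left(-384 - \left(88 + r\right)\right) \left(U{\left(-8 - 3,-2 \right)} + 201\right) = \left(-384 - \frac{772}{7}\right) \left(-1 + 201\right) = \left(-384 - \frac{772}{7}\right) 200 = \left(- \frac{3460}{7}\right) 200 = - \frac{692000}{7}$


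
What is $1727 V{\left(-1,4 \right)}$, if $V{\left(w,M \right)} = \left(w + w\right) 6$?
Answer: $-20724$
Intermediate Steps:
$V{\left(w,M \right)} = 12 w$ ($V{\left(w,M \right)} = 2 w 6 = 12 w$)
$1727 V{\left(-1,4 \right)} = 1727 \cdot 12 \left(-1\right) = 1727 \left(-12\right) = -20724$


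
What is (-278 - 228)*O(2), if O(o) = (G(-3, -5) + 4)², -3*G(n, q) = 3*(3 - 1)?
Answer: -2024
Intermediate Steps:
G(n, q) = -2 (G(n, q) = -(3 - 1) = -2)
O(o) = 4 (O(o) = (-2 + 4)² = 2² = 4)
(-278 - 228)*O(2) = (-278 - 228)*4 = -506*4 = -2024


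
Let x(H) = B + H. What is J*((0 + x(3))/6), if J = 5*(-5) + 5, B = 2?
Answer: -50/3 ≈ -16.667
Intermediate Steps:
J = -20 (J = -25 + 5 = -20)
x(H) = 2 + H
J*((0 + x(3))/6) = -20*(0 + (2 + 3))/6 = -10*(0 + 5)/3 = -10*5/3 = -20*5/6 = -50/3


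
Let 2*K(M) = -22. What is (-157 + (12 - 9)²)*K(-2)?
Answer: 1628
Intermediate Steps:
K(M) = -11 (K(M) = (½)*(-22) = -11)
(-157 + (12 - 9)²)*K(-2) = (-157 + (12 - 9)²)*(-11) = (-157 + 3²)*(-11) = (-157 + 9)*(-11) = -148*(-11) = 1628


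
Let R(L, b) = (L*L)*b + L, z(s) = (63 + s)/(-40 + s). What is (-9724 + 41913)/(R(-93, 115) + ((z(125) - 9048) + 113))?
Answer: 2736065/83776783 ≈ 0.032659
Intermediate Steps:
z(s) = (63 + s)/(-40 + s)
R(L, b) = L + b*L² (R(L, b) = L²*b + L = b*L² + L = L + b*L²)
(-9724 + 41913)/(R(-93, 115) + ((z(125) - 9048) + 113)) = (-9724 + 41913)/(-93*(1 - 93*115) + (((63 + 125)/(-40 + 125) - 9048) + 113)) = 32189/(-93*(1 - 10695) + ((188/85 - 9048) + 113)) = 32189/(-93*(-10694) + (((1/85)*188 - 9048) + 113)) = 32189/(994542 + ((188/85 - 9048) + 113)) = 32189/(994542 + (-768892/85 + 113)) = 32189/(994542 - 759287/85) = 32189/(83776783/85) = 32189*(85/83776783) = 2736065/83776783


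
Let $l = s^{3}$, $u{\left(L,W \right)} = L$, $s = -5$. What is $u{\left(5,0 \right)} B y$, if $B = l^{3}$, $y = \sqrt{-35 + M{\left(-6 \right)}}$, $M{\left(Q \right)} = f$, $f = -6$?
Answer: $- 9765625 i \sqrt{41} \approx - 6.253 \cdot 10^{7} i$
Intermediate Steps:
$M{\left(Q \right)} = -6$
$l = -125$ ($l = \left(-5\right)^{3} = -125$)
$y = i \sqrt{41}$ ($y = \sqrt{-35 - 6} = \sqrt{-41} = i \sqrt{41} \approx 6.4031 i$)
$B = -1953125$ ($B = \left(-125\right)^{3} = -1953125$)
$u{\left(5,0 \right)} B y = 5 \left(-1953125\right) i \sqrt{41} = - 9765625 i \sqrt{41}$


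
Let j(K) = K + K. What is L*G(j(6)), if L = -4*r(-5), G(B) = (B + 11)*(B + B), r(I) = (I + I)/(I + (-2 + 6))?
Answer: -22080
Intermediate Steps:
r(I) = 2*I/(4 + I) (r(I) = (2*I)/(I + 4) = (2*I)/(4 + I) = 2*I/(4 + I))
j(K) = 2*K
G(B) = 2*B*(11 + B) (G(B) = (11 + B)*(2*B) = 2*B*(11 + B))
L = -40 (L = -8*(-5)/(4 - 5) = -8*(-5)/(-1) = -8*(-5)*(-1) = -4*10 = -40)
L*G(j(6)) = -80*2*6*(11 + 2*6) = -80*12*(11 + 12) = -80*12*23 = -40*552 = -22080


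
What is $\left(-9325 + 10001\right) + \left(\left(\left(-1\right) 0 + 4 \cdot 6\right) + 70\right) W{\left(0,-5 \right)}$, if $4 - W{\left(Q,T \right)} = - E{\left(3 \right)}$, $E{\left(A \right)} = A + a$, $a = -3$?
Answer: $1052$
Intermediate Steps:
$E{\left(A \right)} = -3 + A$ ($E{\left(A \right)} = A - 3 = -3 + A$)
$W{\left(Q,T \right)} = 4$ ($W{\left(Q,T \right)} = 4 - - (-3 + 3) = 4 - \left(-1\right) 0 = 4 - 0 = 4 + 0 = 4$)
$\left(-9325 + 10001\right) + \left(\left(\left(-1\right) 0 + 4 \cdot 6\right) + 70\right) W{\left(0,-5 \right)} = \left(-9325 + 10001\right) + \left(\left(\left(-1\right) 0 + 4 \cdot 6\right) + 70\right) 4 = 676 + \left(\left(0 + 24\right) + 70\right) 4 = 676 + \left(24 + 70\right) 4 = 676 + 94 \cdot 4 = 676 + 376 = 1052$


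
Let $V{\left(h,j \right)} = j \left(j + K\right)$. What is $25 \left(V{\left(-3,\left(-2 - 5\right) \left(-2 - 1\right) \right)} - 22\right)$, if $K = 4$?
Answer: $12575$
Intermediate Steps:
$V{\left(h,j \right)} = j \left(4 + j\right)$ ($V{\left(h,j \right)} = j \left(j + 4\right) = j \left(4 + j\right)$)
$25 \left(V{\left(-3,\left(-2 - 5\right) \left(-2 - 1\right) \right)} - 22\right) = 25 \left(\left(-2 - 5\right) \left(-2 - 1\right) \left(4 + \left(-2 - 5\right) \left(-2 - 1\right)\right) - 22\right) = 25 \left(\left(-7\right) \left(-3\right) \left(4 - -21\right) - 22\right) = 25 \left(21 \left(4 + 21\right) - 22\right) = 25 \left(21 \cdot 25 - 22\right) = 25 \left(525 - 22\right) = 25 \cdot 503 = 12575$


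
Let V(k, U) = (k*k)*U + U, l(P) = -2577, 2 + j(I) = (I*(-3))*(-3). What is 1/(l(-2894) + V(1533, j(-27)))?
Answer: -1/575774627 ≈ -1.7368e-9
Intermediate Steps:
j(I) = -2 + 9*I (j(I) = -2 + (I*(-3))*(-3) = -2 - 3*I*(-3) = -2 + 9*I)
V(k, U) = U + U*k**2 (V(k, U) = k**2*U + U = U*k**2 + U = U + U*k**2)
1/(l(-2894) + V(1533, j(-27))) = 1/(-2577 + (-2 + 9*(-27))*(1 + 1533**2)) = 1/(-2577 + (-2 - 243)*(1 + 2350089)) = 1/(-2577 - 245*2350090) = 1/(-2577 - 575772050) = 1/(-575774627) = -1/575774627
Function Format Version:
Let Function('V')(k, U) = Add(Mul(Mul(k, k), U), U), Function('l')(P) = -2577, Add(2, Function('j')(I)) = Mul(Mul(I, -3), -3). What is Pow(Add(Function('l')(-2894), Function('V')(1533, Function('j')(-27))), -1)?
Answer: Rational(-1, 575774627) ≈ -1.7368e-9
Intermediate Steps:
Function('j')(I) = Add(-2, Mul(9, I)) (Function('j')(I) = Add(-2, Mul(Mul(I, -3), -3)) = Add(-2, Mul(Mul(-3, I), -3)) = Add(-2, Mul(9, I)))
Function('V')(k, U) = Add(U, Mul(U, Pow(k, 2))) (Function('V')(k, U) = Add(Mul(Pow(k, 2), U), U) = Add(Mul(U, Pow(k, 2)), U) = Add(U, Mul(U, Pow(k, 2))))
Pow(Add(Function('l')(-2894), Function('V')(1533, Function('j')(-27))), -1) = Pow(Add(-2577, Mul(Add(-2, Mul(9, -27)), Add(1, Pow(1533, 2)))), -1) = Pow(Add(-2577, Mul(Add(-2, -243), Add(1, 2350089))), -1) = Pow(Add(-2577, Mul(-245, 2350090)), -1) = Pow(Add(-2577, -575772050), -1) = Pow(-575774627, -1) = Rational(-1, 575774627)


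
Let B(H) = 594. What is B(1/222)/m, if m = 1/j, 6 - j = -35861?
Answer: 21304998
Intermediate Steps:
j = 35867 (j = 6 - 1*(-35861) = 6 + 35861 = 35867)
m = 1/35867 ≈ 2.7881e-5
B(1/222)/m = 594/(1/35867) = 594*35867 = 21304998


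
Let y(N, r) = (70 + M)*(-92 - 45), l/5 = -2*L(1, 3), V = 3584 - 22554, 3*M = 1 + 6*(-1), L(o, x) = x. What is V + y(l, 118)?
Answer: -84995/3 ≈ -28332.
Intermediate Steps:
M = -5/3 (M = (1 + 6*(-1))/3 = (1 - 6)/3 = (⅓)*(-5) = -5/3 ≈ -1.6667)
V = -18970
l = -30 (l = 5*(-2*3) = 5*(-6) = -30)
y(N, r) = -28085/3 (y(N, r) = (70 - 5/3)*(-92 - 45) = (205/3)*(-137) = -28085/3)
V + y(l, 118) = -18970 - 28085/3 = -84995/3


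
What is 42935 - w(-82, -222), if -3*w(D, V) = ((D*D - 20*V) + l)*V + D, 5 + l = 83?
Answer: -2367001/3 ≈ -7.8900e+5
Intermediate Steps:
l = 78 (l = -5 + 83 = 78)
w(D, V) = -D/3 - V*(78 + D² - 20*V)/3 (w(D, V) = -(((D*D - 20*V) + 78)*V + D)/3 = -(((D² - 20*V) + 78)*V + D)/3 = -((78 + D² - 20*V)*V + D)/3 = -(V*(78 + D² - 20*V) + D)/3 = -(D + V*(78 + D² - 20*V))/3 = -D/3 - V*(78 + D² - 20*V)/3)
42935 - w(-82, -222) = 42935 - (-26*(-222) - ⅓*(-82) + (20/3)*(-222)² - ⅓*(-222)*(-82)²) = 42935 - (5772 + 82/3 + (20/3)*49284 - ⅓*(-222)*6724) = 42935 - (5772 + 82/3 + 328560 + 497576) = 42935 - 1*2495806/3 = 42935 - 2495806/3 = -2367001/3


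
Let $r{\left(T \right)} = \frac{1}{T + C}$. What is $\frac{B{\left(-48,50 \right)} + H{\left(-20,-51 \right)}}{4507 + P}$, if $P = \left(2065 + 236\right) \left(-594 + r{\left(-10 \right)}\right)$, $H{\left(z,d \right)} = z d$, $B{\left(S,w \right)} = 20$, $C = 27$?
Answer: $- \frac{8840}{11578289} \approx -0.0007635$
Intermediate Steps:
$r{\left(T \right)} = \frac{1}{27 + T}$ ($r{\left(T \right)} = \frac{1}{T + 27} = \frac{1}{27 + T}$)
$H{\left(z,d \right)} = d z$
$P = - \frac{23233197}{17}$ ($P = \left(2065 + 236\right) \left(-594 + \frac{1}{27 - 10}\right) = 2301 \left(-594 + \frac{1}{17}\right) = 2301 \left(- \frac{10097}{17}\right) = - \frac{23233197}{17} \approx -1.3667 \cdot 10^{6}$)
$\frac{B{\left(-48,50 \right)} + H{\left(-20,-51 \right)}}{4507 + P} = \frac{20 - -1020}{4507 - \frac{23233197}{17}} = \frac{20 + 1020}{- \frac{23156578}{17}} = 1040 \left(- \frac{17}{23156578}\right) = - \frac{8840}{11578289}$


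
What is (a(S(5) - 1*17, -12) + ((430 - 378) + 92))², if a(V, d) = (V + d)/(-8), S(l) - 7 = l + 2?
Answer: 1361889/64 ≈ 21280.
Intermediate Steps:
S(l) = 9 + l (S(l) = 7 + (l + 2) = 7 + (2 + l) = 9 + l)
a(V, d) = -V/8 - d/8 (a(V, d) = (V + d)*(-⅛) = -V/8 - d/8)
(a(S(5) - 1*17, -12) + ((430 - 378) + 92))² = ((-((9 + 5) - 1*17)/8 - ⅛*(-12)) + ((430 - 378) + 92))² = ((-(14 - 17)/8 + 3/2) + (52 + 92))² = ((-⅛*(-3) + 3/2) + 144)² = ((3/8 + 3/2) + 144)² = (15/8 + 144)² = (1167/8)² = 1361889/64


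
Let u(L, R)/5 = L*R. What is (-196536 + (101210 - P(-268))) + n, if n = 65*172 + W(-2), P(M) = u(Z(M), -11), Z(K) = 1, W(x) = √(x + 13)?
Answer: -84091 + √11 ≈ -84088.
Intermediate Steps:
W(x) = √(13 + x)
u(L, R) = 5*L*R (u(L, R) = 5*(L*R) = 5*L*R)
P(M) = -55 (P(M) = 5*1*(-11) = -55)
n = 11180 + √11 (n = 65*172 + √(13 - 2) = 11180 + √11 ≈ 11183.)
(-196536 + (101210 - P(-268))) + n = (-196536 + (101210 - 1*(-55))) + (11180 + √11) = (-196536 + (101210 + 55)) + (11180 + √11) = (-196536 + 101265) + (11180 + √11) = -95271 + (11180 + √11) = -84091 + √11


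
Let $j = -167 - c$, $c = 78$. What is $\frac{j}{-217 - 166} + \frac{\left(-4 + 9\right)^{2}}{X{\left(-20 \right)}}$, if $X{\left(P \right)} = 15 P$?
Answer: $\frac{2557}{4596} \approx 0.55635$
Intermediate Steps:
$j = -245$ ($j = -167 - 78 = -245$)
$\frac{j}{-217 - 166} + \frac{\left(-4 + 9\right)^{2}}{X{\left(-20 \right)}} = - \frac{245}{-217 - 166} + \frac{\left(-4 + 9\right)^{2}}{15 \left(-20\right)} = - \frac{245}{-217 - 166} + \frac{5^{2}}{-300} = - \frac{245}{-383} + 25 \left(- \frac{1}{300}\right) = \left(-245\right) \left(- \frac{1}{383}\right) - \frac{1}{12} = \frac{245}{383} - \frac{1}{12} = \frac{2557}{4596}$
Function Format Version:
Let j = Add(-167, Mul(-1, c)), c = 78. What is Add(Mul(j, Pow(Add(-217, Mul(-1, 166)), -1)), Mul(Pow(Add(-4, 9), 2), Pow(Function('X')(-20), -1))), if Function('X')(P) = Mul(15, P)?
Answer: Rational(2557, 4596) ≈ 0.55635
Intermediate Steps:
j = -245 (j = Add(-167, Mul(-1, 78)) = Add(-167, -78) = -245)
Add(Mul(j, Pow(Add(-217, Mul(-1, 166)), -1)), Mul(Pow(Add(-4, 9), 2), Pow(Function('X')(-20), -1))) = Add(Mul(-245, Pow(Add(-217, Mul(-1, 166)), -1)), Mul(Pow(Add(-4, 9), 2), Pow(Mul(15, -20), -1))) = Add(Mul(-245, Pow(Add(-217, -166), -1)), Mul(Pow(5, 2), Pow(-300, -1))) = Add(Mul(-245, Pow(-383, -1)), Mul(25, Rational(-1, 300))) = Add(Mul(-245, Rational(-1, 383)), Rational(-1, 12)) = Add(Rational(245, 383), Rational(-1, 12)) = Rational(2557, 4596)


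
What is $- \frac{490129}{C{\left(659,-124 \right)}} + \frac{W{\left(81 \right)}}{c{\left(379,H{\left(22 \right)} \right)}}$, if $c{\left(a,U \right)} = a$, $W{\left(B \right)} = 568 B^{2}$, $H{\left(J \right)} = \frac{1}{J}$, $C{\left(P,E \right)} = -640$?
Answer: $\frac{2570813611}{242560} \approx 10599.0$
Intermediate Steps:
$- \frac{490129}{C{\left(659,-124 \right)}} + \frac{W{\left(81 \right)}}{c{\left(379,H{\left(22 \right)} \right)}} = - \frac{490129}{-640} + \frac{568 \cdot 81^{2}}{379} = \left(-490129\right) \left(- \frac{1}{640}\right) + 568 \cdot 6561 \cdot \frac{1}{379} = \frac{490129}{640} + 3726648 \cdot \frac{1}{379} = \frac{490129}{640} + \frac{3726648}{379} = \frac{2570813611}{242560}$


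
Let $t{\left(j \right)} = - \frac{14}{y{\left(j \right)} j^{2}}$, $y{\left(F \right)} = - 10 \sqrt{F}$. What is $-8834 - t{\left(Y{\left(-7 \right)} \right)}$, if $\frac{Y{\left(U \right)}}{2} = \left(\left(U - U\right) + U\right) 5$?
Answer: $-8834 + \frac{i \sqrt{70}}{245000} \approx -8834.0 + 3.4149 \cdot 10^{-5} i$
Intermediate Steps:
$Y{\left(U \right)} = 10 U$ ($Y{\left(U \right)} = 2 \left(\left(U - U\right) + U\right) 5 = 2 \left(0 + U\right) 5 = 2 U 5 = 2 \cdot 5 U = 10 U$)
$t{\left(j \right)} = \frac{7}{5 j^{\frac{5}{2}}}$ ($t{\left(j \right)} = - \frac{14}{- 10 \sqrt{j} j^{2}} = - \frac{14}{\left(-10\right) j^{\frac{5}{2}}} = - 14 \left(- \frac{1}{10 j^{\frac{5}{2}}}\right) = \frac{7}{5 j^{\frac{5}{2}}}$)
$-8834 - t{\left(Y{\left(-7 \right)} \right)} = -8834 - \frac{7}{5 \cdot 4900 i \sqrt{70}} = -8834 - \frac{7 \left(- \frac{i \sqrt{70}}{343000}\right)}{5} = -8834 - - \frac{i \sqrt{70}}{245000} = -8834 + \frac{i \sqrt{70}}{245000}$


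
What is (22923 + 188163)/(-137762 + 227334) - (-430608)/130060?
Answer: 1179004731/208030970 ≈ 5.6674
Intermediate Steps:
(22923 + 188163)/(-137762 + 227334) - (-430608)/130060 = 211086/89572 - (-430608)/130060 = 211086*(1/89572) - 1*(-107652/32515) = 105543/44786 + 107652/32515 = 1179004731/208030970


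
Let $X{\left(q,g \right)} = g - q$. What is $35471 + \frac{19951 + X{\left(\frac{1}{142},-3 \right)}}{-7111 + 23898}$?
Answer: $\frac{84556970749}{2383754} \approx 35472.0$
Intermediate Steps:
$35471 + \frac{19951 + X{\left(\frac{1}{142},-3 \right)}}{-7111 + 23898} = 35471 + \frac{19951 - \frac{427}{142}}{-7111 + 23898} = 35471 + \frac{19951 - \frac{427}{142}}{16787} = 35471 + \left(19951 - \frac{427}{142}\right) \frac{1}{16787} = 35471 + \frac{2832615}{142} \cdot \frac{1}{16787} = 35471 + \frac{2832615}{2383754} = \frac{84556970749}{2383754}$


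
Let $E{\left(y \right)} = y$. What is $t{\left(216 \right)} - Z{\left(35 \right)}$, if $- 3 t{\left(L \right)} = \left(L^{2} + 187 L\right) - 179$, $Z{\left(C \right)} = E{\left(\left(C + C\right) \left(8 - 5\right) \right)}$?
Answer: $- \frac{87499}{3} \approx -29166.0$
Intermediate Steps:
$Z{\left(C \right)} = 6 C$ ($Z{\left(C \right)} = \left(C + C\right) \left(8 - 5\right) = 2 C 3 = 6 C$)
$t{\left(L \right)} = \frac{179}{3} - \frac{187 L}{3} - \frac{L^{2}}{3}$ ($t{\left(L \right)} = - \frac{\left(L^{2} + 187 L\right) - 179}{3} = - \frac{-179 + L^{2} + 187 L}{3} = \frac{179}{3} - \frac{187 L}{3} - \frac{L^{2}}{3}$)
$t{\left(216 \right)} - Z{\left(35 \right)} = \left(\frac{179}{3} - 13464 - \frac{216^{2}}{3}\right) - 6 \cdot 35 = \left(\frac{179}{3} - 13464 - 15552\right) - 210 = - \frac{86869}{3} - 210 = - \frac{87499}{3}$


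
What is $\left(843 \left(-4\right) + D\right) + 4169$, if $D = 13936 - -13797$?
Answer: $28530$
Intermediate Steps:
$D = 27733$ ($D = 13936 + 13797 = 27733$)
$\left(843 \left(-4\right) + D\right) + 4169 = \left(843 \left(-4\right) + 27733\right) + 4169 = \left(-3372 + 27733\right) + 4169 = 24361 + 4169 = 28530$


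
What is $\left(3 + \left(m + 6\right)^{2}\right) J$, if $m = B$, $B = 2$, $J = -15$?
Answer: $-1005$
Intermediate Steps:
$m = 2$
$\left(3 + \left(m + 6\right)^{2}\right) J = \left(3 + \left(2 + 6\right)^{2}\right) \left(-15\right) = \left(3 + 8^{2}\right) \left(-15\right) = \left(3 + 64\right) \left(-15\right) = 67 \left(-15\right) = -1005$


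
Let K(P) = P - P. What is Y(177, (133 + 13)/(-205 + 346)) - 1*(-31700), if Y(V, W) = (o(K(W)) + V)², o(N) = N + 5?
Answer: 64824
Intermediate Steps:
K(P) = 0
o(N) = 5 + N
Y(V, W) = (5 + V)² (Y(V, W) = ((5 + 0) + V)² = (5 + V)²)
Y(177, (133 + 13)/(-205 + 346)) - 1*(-31700) = (5 + 177)² - 1*(-31700) = 182² + 31700 = 33124 + 31700 = 64824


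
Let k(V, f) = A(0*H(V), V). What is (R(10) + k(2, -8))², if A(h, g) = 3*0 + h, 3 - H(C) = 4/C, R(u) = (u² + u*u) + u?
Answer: 44100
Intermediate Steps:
R(u) = u + 2*u² (R(u) = (u² + u²) + u = 2*u² + u = u + 2*u²)
H(C) = 3 - 4/C
A(h, g) = h (A(h, g) = 0 + h = h)
k(V, f) = 0 (k(V, f) = 0*(3 - 4/V) = 0)
(R(10) + k(2, -8))² = (10*(1 + 2*10) + 0)² = (10*(1 + 20) + 0)² = (10*21 + 0)² = (210 + 0)² = 210² = 44100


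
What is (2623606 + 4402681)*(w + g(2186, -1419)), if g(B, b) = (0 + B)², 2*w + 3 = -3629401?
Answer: 20825169881578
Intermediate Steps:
w = -1814702 (w = -3/2 + (½)*(-3629401) = -3/2 - 3629401/2 = -1814702)
g(B, b) = B²
(2623606 + 4402681)*(w + g(2186, -1419)) = (2623606 + 4402681)*(-1814702 + 2186²) = 7026287*(-1814702 + 4778596) = 7026287*2963894 = 20825169881578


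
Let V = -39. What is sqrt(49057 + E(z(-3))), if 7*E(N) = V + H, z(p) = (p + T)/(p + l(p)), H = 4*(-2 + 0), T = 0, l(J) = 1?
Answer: 2*sqrt(600866)/7 ≈ 221.47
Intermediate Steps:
H = -8 (H = 4*(-2) = -8)
z(p) = p/(1 + p) (z(p) = (p + 0)/(p + 1) = p/(1 + p))
E(N) = -47/7 (E(N) = (-39 - 8)/7 = (1/7)*(-47) = -47/7)
sqrt(49057 + E(z(-3))) = sqrt(49057 - 47/7) = sqrt(343352/7) = 2*sqrt(600866)/7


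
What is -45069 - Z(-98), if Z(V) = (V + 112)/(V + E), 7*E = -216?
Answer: -20326070/451 ≈ -45069.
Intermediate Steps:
E = -216/7 (E = (1/7)*(-216) = -216/7 ≈ -30.857)
Z(V) = (112 + V)/(-216/7 + V) (Z(V) = (V + 112)/(V - 216/7) = (112 + V)/(-216/7 + V))
-45069 - Z(-98) = -45069 - 7*(112 - 98)/(-216 + 7*(-98)) = -45069 - 7*14/(-216 - 686) = -45069 - 7*14/(-902) = -45069 - 7*(-1)*14/902 = -45069 - 1*(-49/451) = -45069 + 49/451 = -20326070/451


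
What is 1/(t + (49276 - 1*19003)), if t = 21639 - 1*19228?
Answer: 1/32684 ≈ 3.0596e-5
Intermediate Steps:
t = 2411 (t = 21639 - 19228 = 2411)
1/(t + (49276 - 1*19003)) = 1/(2411 + (49276 - 1*19003)) = 1/(2411 + (49276 - 19003)) = 1/(2411 + 30273) = 1/32684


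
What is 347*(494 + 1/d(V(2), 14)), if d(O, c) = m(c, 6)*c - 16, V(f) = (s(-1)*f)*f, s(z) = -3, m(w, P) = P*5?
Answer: 69253219/404 ≈ 1.7142e+5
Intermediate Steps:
m(w, P) = 5*P
V(f) = -3*f² (V(f) = (-3*f)*f = -3*f²)
d(O, c) = -16 + 30*c (d(O, c) = (5*6)*c - 16 = 30*c - 16 = -16 + 30*c)
347*(494 + 1/d(V(2), 14)) = 347*(494 + 1/(-16 + 30*14)) = 347*(494 + 1/(-16 + 420)) = 347*(494 + 1/404) = 347*(199577/404) = 69253219/404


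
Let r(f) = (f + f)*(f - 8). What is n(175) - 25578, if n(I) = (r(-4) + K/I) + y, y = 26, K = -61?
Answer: -4454861/175 ≈ -25456.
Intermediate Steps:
r(f) = 2*f*(-8 + f) (r(f) = (2*f)*(-8 + f) = 2*f*(-8 + f))
n(I) = 122 - 61/I (n(I) = (2*(-4)*(-8 - 4) - 61/I) + 26 = (2*(-4)*(-12) - 61/I) + 26 = (96 - 61/I) + 26 = 122 - 61/I)
n(175) - 25578 = (122 - 61/175) - 25578 = 21289/175 - 25578 = -4454861/175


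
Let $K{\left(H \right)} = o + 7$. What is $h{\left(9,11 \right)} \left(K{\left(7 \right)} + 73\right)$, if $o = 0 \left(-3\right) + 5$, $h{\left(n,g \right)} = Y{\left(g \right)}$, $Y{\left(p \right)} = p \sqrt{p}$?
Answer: $935 \sqrt{11} \approx 3101.0$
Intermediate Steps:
$Y{\left(p \right)} = p^{\frac{3}{2}}$
$h{\left(n,g \right)} = g^{\frac{3}{2}}$
$o = 5$ ($o = 0 + 5 = 5$)
$K{\left(H \right)} = 12$ ($K{\left(H \right)} = 5 + 7 = 12$)
$h{\left(9,11 \right)} \left(K{\left(7 \right)} + 73\right) = 11^{\frac{3}{2}} \left(12 + 73\right) = 11 \sqrt{11} \cdot 85 = 935 \sqrt{11}$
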